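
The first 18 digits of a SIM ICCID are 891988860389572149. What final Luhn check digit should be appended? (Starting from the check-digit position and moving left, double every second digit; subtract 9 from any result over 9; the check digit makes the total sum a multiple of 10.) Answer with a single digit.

7

Partial digits right→left: 9 4 1 2 7 5 9 8 3 0 6 8 8 8 9 1 9 8
Double every second digit counting from the check-digit position (so the 1st, 3rd, 5th, ... of the partial from the right).
  doubled (with −9 where >9): 9 2 5 9 6 3 7 9 9 → sum 59
  kept as-is: 4 2 5 8 0 8 8 1 8 → sum 44
Total = 59 + 44 = 103.
Check digit = (10 − (103 mod 10)) mod 10 = 7.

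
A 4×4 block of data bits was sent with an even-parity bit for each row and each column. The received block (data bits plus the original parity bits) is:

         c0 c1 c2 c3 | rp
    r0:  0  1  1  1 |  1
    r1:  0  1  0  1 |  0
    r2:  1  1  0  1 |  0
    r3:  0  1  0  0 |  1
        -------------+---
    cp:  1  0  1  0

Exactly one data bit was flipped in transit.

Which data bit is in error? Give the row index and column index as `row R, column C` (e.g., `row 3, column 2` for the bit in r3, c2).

Recompute each row's even parity and compare to rp:
  r0: data parity 1, sent rp 1 → ok
  r1: data parity 0, sent rp 0 → ok
  r2: data parity 1, sent rp 0 → mismatch
  r3: data parity 1, sent rp 1 → ok
Recompute each column's even parity and compare to cp:
  c0: data parity 1, sent cp 1 → ok
  c1: data parity 0, sent cp 0 → ok
  c2: data parity 1, sent cp 1 → ok
  c3: data parity 1, sent cp 0 → mismatch
Exactly one row (r2) and one column (c3) fail → the flipped bit is at their intersection.

row 2, column 3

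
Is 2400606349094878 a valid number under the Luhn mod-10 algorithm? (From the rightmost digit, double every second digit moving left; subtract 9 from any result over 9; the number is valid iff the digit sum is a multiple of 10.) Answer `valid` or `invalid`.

invalid

From the right, keep odd positions and double even positions (subtract 9 from any doubled value over 9):
  doubled (positions 2,4,...): 5 8 0 8 3 3 0 4 → sum 31
  kept (positions 1,3,...): 8 8 9 9 3 0 0 4 → sum 41
Total = 72.
72 mod 10 = 2, so the number is invalid.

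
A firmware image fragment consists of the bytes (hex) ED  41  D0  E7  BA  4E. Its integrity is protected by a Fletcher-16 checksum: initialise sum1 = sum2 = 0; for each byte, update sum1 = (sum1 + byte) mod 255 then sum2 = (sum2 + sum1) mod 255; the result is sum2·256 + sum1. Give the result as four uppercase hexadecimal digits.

98F0

Running sums (mod 255):
  after byte 0 (ED): sum1=237, sum2=237
  after byte 1 (41): sum1=47, sum2=29
  after byte 2 (D0): sum1=0, sum2=29
  after byte 3 (E7): sum1=231, sum2=5
  after byte 4 (BA): sum1=162, sum2=167
  after byte 5 (4E): sum1=240, sum2=152
Checksum = sum2·256 + sum1 = 152·256 + 240 = 39152 = 0x98F0.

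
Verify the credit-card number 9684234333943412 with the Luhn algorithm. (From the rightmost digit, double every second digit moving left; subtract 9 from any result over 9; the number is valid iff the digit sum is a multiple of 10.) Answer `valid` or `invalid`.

valid

From the right, keep odd positions and double even positions (subtract 9 from any doubled value over 9):
  doubled (positions 2,4,...): 2 6 9 6 8 4 7 9 → sum 51
  kept (positions 1,3,...): 2 4 4 3 3 3 4 6 → sum 29
Total = 80.
80 mod 10 = 0, so the number is valid.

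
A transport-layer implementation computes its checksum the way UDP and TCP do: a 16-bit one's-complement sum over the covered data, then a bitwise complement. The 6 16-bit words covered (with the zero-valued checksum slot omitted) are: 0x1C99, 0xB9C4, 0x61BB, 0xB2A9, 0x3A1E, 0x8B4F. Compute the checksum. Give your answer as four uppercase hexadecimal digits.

4FCF

One's-complement addition (fold any carry out of bit 15 back into bit 0):
  0x1C99 + 0xB9C4 = 0x0D65D
  0xD65D + 0x61BB = 0x13818 → wrap carry → 0x3819
  0x3819 + 0xB2A9 = 0x0EAC2
  0xEAC2 + 0x3A1E = 0x124E0 → wrap carry → 0x24E1
  0x24E1 + 0x8B4F = 0x0B030
One's-complement sum = 0xB030.
Checksum = ~0xB030 & 0xFFFF = 0x4FCF.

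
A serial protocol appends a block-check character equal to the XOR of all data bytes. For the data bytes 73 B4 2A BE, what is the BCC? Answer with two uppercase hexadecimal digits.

53

XOR the bytes together:
  start with 0x73
  0x73 ⊕ 0xB4 = 0xC7
  0xC7 ⊕ 0x2A = 0xED
  0xED ⊕ 0xBE = 0x53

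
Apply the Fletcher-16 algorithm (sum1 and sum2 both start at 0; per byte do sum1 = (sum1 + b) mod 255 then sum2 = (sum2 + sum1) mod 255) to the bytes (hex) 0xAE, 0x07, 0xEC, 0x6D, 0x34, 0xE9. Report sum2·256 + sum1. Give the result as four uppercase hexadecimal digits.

892E

Running sums (mod 255):
  after byte 0 (0xAE): sum1=174, sum2=174
  after byte 1 (0x07): sum1=181, sum2=100
  after byte 2 (0xEC): sum1=162, sum2=7
  after byte 3 (0x6D): sum1=16, sum2=23
  after byte 4 (0x34): sum1=68, sum2=91
  after byte 5 (0xE9): sum1=46, sum2=137
Checksum = sum2·256 + sum1 = 137·256 + 46 = 35118 = 0x892E.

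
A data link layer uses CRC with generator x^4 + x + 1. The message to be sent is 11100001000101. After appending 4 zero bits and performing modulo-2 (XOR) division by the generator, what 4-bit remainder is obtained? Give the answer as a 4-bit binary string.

1111

Append 4 zeros: 111000010001010000. Divide by 10011 (XOR where the leading bit is 1):
  pos 0: 11100 XOR 10011 = 01111
  pos 1: 11110 XOR 10011 = 01101
  pos 2: 11010 XOR 10011 = 01001
  pos 3: 10011 XOR 10011 = 00000
  pos 11: 10100 XOR 10011 = 00111
  pos 13: 11100 XOR 10011 = 01111
Remainder (last 4 bits) = 1111. This is the CRC / FCS.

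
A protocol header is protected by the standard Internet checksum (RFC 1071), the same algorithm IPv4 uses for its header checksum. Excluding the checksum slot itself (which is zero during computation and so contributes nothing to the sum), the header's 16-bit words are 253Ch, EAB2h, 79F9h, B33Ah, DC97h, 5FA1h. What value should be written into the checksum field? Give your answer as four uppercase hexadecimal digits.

86A3

One's-complement addition (fold any carry out of bit 15 back into bit 0):
  0x253C + 0xEAB2 = 0x10FEE → wrap carry → 0x0FEF
  0x0FEF + 0x79F9 = 0x089E8
  0x89E8 + 0xB33A = 0x13D22 → wrap carry → 0x3D23
  0x3D23 + 0xDC97 = 0x119BA → wrap carry → 0x19BB
  0x19BB + 0x5FA1 = 0x0795C
One's-complement sum = 0x795C.
Checksum = ~0x795C & 0xFFFF = 0x86A3.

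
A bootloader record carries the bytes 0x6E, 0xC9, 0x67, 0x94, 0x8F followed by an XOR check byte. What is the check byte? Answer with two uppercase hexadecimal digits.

XOR the bytes together:
  start with 0x6E
  0x6E ⊕ 0xC9 = 0xA7
  0xA7 ⊕ 0x67 = 0xC0
  0xC0 ⊕ 0x94 = 0x54
  0x54 ⊕ 0x8F = 0xDB

DB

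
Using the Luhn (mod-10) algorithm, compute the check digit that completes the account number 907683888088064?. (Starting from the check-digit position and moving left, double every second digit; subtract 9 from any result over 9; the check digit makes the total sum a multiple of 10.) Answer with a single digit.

Partial digits right→left: 4 6 0 8 8 0 8 8 8 3 8 6 7 0 9
Double every second digit counting from the check-digit position (so the 1st, 3rd, 5th, ... of the partial from the right).
  doubled (with −9 where >9): 8 0 7 7 7 7 5 9 → sum 50
  kept as-is: 6 8 0 8 3 6 0 → sum 31
Total = 50 + 31 = 81.
Check digit = (10 − (81 mod 10)) mod 10 = 9.

9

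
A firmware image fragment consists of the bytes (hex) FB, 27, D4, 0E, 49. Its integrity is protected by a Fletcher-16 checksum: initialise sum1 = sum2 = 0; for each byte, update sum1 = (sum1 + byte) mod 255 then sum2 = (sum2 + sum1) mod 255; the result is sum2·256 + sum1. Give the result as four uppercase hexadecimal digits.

Running sums (mod 255):
  after byte 0 (FB): sum1=251, sum2=251
  after byte 1 (27): sum1=35, sum2=31
  after byte 2 (D4): sum1=247, sum2=23
  after byte 3 (0E): sum1=6, sum2=29
  after byte 4 (49): sum1=79, sum2=108
Checksum = sum2·256 + sum1 = 108·256 + 79 = 27727 = 0x6C4F.

6C4F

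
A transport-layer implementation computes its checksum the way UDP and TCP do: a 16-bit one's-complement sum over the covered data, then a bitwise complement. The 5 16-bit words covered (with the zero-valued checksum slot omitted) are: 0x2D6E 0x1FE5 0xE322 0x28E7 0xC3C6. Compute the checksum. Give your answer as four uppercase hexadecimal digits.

E2DB

One's-complement addition (fold any carry out of bit 15 back into bit 0):
  0x2D6E + 0x1FE5 = 0x04D53
  0x4D53 + 0xE322 = 0x13075 → wrap carry → 0x3076
  0x3076 + 0x28E7 = 0x0595D
  0x595D + 0xC3C6 = 0x11D23 → wrap carry → 0x1D24
One's-complement sum = 0x1D24.
Checksum = ~0x1D24 & 0xFFFF = 0xE2DB.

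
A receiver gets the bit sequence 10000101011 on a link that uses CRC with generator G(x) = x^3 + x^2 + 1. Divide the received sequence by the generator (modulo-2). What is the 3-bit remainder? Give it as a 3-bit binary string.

000

Modulo-2 division of 10000101011 by 1101:
  pos 0: 1000 XOR 1101 = 0101
  pos 1: 1010 XOR 1101 = 0111
  pos 2: 1111 XOR 1101 = 0010
  pos 4: 1001 XOR 1101 = 0100
  pos 5: 1000 XOR 1101 = 0101
  pos 6: 1011 XOR 1101 = 0110
  pos 7: 1101 XOR 1101 = 0000
Remainder = 000 (zero — the frame passes the CRC check).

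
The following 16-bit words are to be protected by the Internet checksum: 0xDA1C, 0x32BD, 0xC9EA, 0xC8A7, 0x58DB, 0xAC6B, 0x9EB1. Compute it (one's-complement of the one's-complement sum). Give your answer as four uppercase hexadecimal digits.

One's-complement addition (fold any carry out of bit 15 back into bit 0):
  0xDA1C + 0x32BD = 0x10CD9 → wrap carry → 0x0CDA
  0x0CDA + 0xC9EA = 0x0D6C4
  0xD6C4 + 0xC8A7 = 0x19F6B → wrap carry → 0x9F6C
  0x9F6C + 0x58DB = 0x0F847
  0xF847 + 0xAC6B = 0x1A4B2 → wrap carry → 0xA4B3
  0xA4B3 + 0x9EB1 = 0x14364 → wrap carry → 0x4365
One's-complement sum = 0x4365.
Checksum = ~0x4365 & 0xFFFF = 0xBC9A.

BC9A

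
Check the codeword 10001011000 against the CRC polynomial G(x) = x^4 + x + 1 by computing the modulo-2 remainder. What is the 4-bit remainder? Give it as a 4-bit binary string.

0000

Modulo-2 division of 10001011000 by 10011:
  pos 0: 10001 XOR 10011 = 00010
  pos 3: 10011 XOR 10011 = 00000
Remainder = 0000 (zero — the frame passes the CRC check).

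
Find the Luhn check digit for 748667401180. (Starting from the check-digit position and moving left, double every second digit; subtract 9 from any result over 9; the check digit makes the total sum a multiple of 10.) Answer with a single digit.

Partial digits right→left: 0 8 1 1 0 4 7 6 6 8 4 7
Double every second digit counting from the check-digit position (so the 1st, 3rd, 5th, ... of the partial from the right).
  doubled (with −9 where >9): 0 2 0 5 3 8 → sum 18
  kept as-is: 8 1 4 6 8 7 → sum 34
Total = 18 + 34 = 52.
Check digit = (10 − (52 mod 10)) mod 10 = 8.

8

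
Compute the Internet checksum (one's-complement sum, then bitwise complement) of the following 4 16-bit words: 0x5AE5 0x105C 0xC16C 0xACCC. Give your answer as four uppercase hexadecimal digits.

2685

One's-complement addition (fold any carry out of bit 15 back into bit 0):
  0x5AE5 + 0x105C = 0x06B41
  0x6B41 + 0xC16C = 0x12CAD → wrap carry → 0x2CAE
  0x2CAE + 0xACCC = 0x0D97A
One's-complement sum = 0xD97A.
Checksum = ~0xD97A & 0xFFFF = 0x2685.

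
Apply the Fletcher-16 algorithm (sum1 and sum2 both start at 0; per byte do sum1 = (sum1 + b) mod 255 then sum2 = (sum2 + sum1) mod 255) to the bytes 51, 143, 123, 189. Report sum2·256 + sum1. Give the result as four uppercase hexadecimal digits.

Running sums (mod 255):
  after byte 0 (51): sum1=51, sum2=51
  after byte 1 (143): sum1=194, sum2=245
  after byte 2 (123): sum1=62, sum2=52
  after byte 3 (189): sum1=251, sum2=48
Checksum = sum2·256 + sum1 = 48·256 + 251 = 12539 = 0x30FB.

30FB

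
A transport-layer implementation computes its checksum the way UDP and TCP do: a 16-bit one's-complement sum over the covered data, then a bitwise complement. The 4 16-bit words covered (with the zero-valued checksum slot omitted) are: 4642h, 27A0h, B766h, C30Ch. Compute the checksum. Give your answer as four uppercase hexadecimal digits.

One's-complement addition (fold any carry out of bit 15 back into bit 0):
  0x4642 + 0x27A0 = 0x06DE2
  0x6DE2 + 0xB766 = 0x12548 → wrap carry → 0x2549
  0x2549 + 0xC30C = 0x0E855
One's-complement sum = 0xE855.
Checksum = ~0xE855 & 0xFFFF = 0x17AA.

17AA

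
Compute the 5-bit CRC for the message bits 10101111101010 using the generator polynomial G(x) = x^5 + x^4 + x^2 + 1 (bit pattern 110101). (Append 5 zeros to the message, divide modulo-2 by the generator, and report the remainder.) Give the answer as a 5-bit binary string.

00001

Append 5 zeros: 1010111110101000000. Divide by 110101 (XOR where the leading bit is 1):
  pos 0: 101011 XOR 110101 = 011110
  pos 1: 111101 XOR 110101 = 001000
  pos 3: 100011 XOR 110101 = 010110
  pos 4: 101100 XOR 110101 = 011001
  pos 5: 110011 XOR 110101 = 000110
  pos 8: 110010 XOR 110101 = 000111
  pos 11: 111000 XOR 110101 = 001101
  pos 13: 110100 XOR 110101 = 000001
Remainder (last 5 bits) = 00001. This is the CRC / FCS.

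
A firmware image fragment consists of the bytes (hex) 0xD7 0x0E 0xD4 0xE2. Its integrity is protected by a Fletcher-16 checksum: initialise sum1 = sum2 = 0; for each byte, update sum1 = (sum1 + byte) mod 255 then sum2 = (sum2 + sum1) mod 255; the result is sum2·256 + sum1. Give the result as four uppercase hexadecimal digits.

Running sums (mod 255):
  after byte 0 (0xD7): sum1=215, sum2=215
  after byte 1 (0x0E): sum1=229, sum2=189
  after byte 2 (0xD4): sum1=186, sum2=120
  after byte 3 (0xE2): sum1=157, sum2=22
Checksum = sum2·256 + sum1 = 22·256 + 157 = 5789 = 0x169D.

169D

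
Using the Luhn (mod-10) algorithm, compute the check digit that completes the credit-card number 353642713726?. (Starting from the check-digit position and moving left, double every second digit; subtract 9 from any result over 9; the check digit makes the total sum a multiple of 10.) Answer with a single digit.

Partial digits right→left: 6 2 7 3 1 7 2 4 6 3 5 3
Double every second digit counting from the check-digit position (so the 1st, 3rd, 5th, ... of the partial from the right).
  doubled (with −9 where >9): 3 5 2 4 3 1 → sum 18
  kept as-is: 2 3 7 4 3 3 → sum 22
Total = 18 + 22 = 40.
Check digit = (10 − (40 mod 10)) mod 10 = 0.

0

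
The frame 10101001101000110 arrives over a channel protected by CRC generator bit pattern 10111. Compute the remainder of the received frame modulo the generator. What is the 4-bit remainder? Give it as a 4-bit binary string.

0000

Modulo-2 division of 10101001101000110 by 10111:
  pos 0: 10101 XOR 10111 = 00010
  pos 3: 10001 XOR 10111 = 00110
  pos 5: 11010 XOR 10111 = 01101
  pos 6: 11011 XOR 10111 = 01100
  pos 7: 11000 XOR 10111 = 01111
  pos 8: 11110 XOR 10111 = 01001
  pos 9: 10010 XOR 10111 = 00101
  pos 11: 10111 XOR 10111 = 00000
Remainder = 0000 (zero — the frame passes the CRC check).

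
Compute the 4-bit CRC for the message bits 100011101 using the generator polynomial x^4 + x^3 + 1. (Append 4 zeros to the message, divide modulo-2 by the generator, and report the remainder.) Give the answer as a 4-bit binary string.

Append 4 zeros: 1000111010000. Divide by 11001 (XOR where the leading bit is 1):
  pos 0: 10001 XOR 11001 = 01000
  pos 1: 10001 XOR 11001 = 01000
  pos 2: 10001 XOR 11001 = 01000
  pos 3: 10000 XOR 11001 = 01001
  pos 4: 10011 XOR 11001 = 01010
  pos 5: 10100 XOR 11001 = 01101
  pos 6: 11010 XOR 11001 = 00011
Remainder (last 4 bits) = 1100. This is the CRC / FCS.

1100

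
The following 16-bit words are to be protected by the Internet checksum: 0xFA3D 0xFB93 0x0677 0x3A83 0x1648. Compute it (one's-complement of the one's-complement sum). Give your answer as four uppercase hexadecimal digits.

One's-complement addition (fold any carry out of bit 15 back into bit 0):
  0xFA3D + 0xFB93 = 0x1F5D0 → wrap carry → 0xF5D1
  0xF5D1 + 0x0677 = 0x0FC48
  0xFC48 + 0x3A83 = 0x136CB → wrap carry → 0x36CC
  0x36CC + 0x1648 = 0x04D14
One's-complement sum = 0x4D14.
Checksum = ~0x4D14 & 0xFFFF = 0xB2EB.

B2EB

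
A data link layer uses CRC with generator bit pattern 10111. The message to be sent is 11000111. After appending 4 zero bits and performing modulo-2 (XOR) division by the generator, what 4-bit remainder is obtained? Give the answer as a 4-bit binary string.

1101

Append 4 zeros: 110001110000. Divide by 10111 (XOR where the leading bit is 1):
  pos 0: 11000 XOR 10111 = 01111
  pos 1: 11111 XOR 10111 = 01000
  pos 2: 10001 XOR 10111 = 00110
  pos 4: 11010 XOR 10111 = 01101
  pos 5: 11010 XOR 10111 = 01101
  pos 6: 11010 XOR 10111 = 01101
  pos 7: 11010 XOR 10111 = 01101
Remainder (last 4 bits) = 1101. This is the CRC / FCS.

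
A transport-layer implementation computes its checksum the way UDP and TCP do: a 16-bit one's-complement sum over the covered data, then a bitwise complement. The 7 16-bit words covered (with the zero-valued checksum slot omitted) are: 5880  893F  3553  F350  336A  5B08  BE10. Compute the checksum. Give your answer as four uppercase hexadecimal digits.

One's-complement addition (fold any carry out of bit 15 back into bit 0):
  0x5880 + 0x893F = 0x0E1BF
  0xE1BF + 0x3553 = 0x11712 → wrap carry → 0x1713
  0x1713 + 0xF350 = 0x10A63 → wrap carry → 0x0A64
  0x0A64 + 0x336A = 0x03DCE
  0x3DCE + 0x5B08 = 0x098D6
  0x98D6 + 0xBE10 = 0x156E6 → wrap carry → 0x56E7
One's-complement sum = 0x56E7.
Checksum = ~0x56E7 & 0xFFFF = 0xA918.

A918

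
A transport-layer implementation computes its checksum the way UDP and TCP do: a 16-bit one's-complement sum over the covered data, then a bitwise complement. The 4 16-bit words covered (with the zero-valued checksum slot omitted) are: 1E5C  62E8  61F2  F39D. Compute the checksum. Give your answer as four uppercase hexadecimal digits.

292B

One's-complement addition (fold any carry out of bit 15 back into bit 0):
  0x1E5C + 0x62E8 = 0x08144
  0x8144 + 0x61F2 = 0x0E336
  0xE336 + 0xF39D = 0x1D6D3 → wrap carry → 0xD6D4
One's-complement sum = 0xD6D4.
Checksum = ~0xD6D4 & 0xFFFF = 0x292B.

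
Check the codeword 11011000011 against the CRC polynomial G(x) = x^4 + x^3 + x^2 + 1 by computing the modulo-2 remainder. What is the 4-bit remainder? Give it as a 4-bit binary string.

Modulo-2 division of 11011000011 by 11101:
  pos 0: 11011 XOR 11101 = 00110
  pos 2: 11000 XOR 11101 = 00101
  pos 4: 10100 XOR 11101 = 01001
  pos 5: 10011 XOR 11101 = 01110
  pos 6: 11101 XOR 11101 = 00000
Remainder = 0000 (zero — the frame passes the CRC check).

0000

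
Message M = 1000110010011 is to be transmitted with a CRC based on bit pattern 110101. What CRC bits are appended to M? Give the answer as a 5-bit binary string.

00110

Append 5 zeros: 100011001001100000. Divide by 110101 (XOR where the leading bit is 1):
  pos 0: 100011 XOR 110101 = 010110
  pos 1: 101100 XOR 110101 = 011001
  pos 2: 110010 XOR 110101 = 000111
  pos 5: 111100 XOR 110101 = 001001
  pos 7: 100111 XOR 110101 = 010010
  pos 8: 100100 XOR 110101 = 010001
  pos 9: 100010 XOR 110101 = 010111
  pos 10: 101110 XOR 110101 = 011011
  pos 11: 110110 XOR 110101 = 000011
Remainder (last 5 bits) = 00110. This is the CRC / FCS.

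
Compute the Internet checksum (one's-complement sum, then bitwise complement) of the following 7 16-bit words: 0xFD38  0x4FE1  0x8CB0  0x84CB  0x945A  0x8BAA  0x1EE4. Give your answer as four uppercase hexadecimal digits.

One's-complement addition (fold any carry out of bit 15 back into bit 0):
  0xFD38 + 0x4FE1 = 0x14D19 → wrap carry → 0x4D1A
  0x4D1A + 0x8CB0 = 0x0D9CA
  0xD9CA + 0x84CB = 0x15E95 → wrap carry → 0x5E96
  0x5E96 + 0x945A = 0x0F2F0
  0xF2F0 + 0x8BAA = 0x17E9A → wrap carry → 0x7E9B
  0x7E9B + 0x1EE4 = 0x09D7F
One's-complement sum = 0x9D7F.
Checksum = ~0x9D7F & 0xFFFF = 0x6280.

6280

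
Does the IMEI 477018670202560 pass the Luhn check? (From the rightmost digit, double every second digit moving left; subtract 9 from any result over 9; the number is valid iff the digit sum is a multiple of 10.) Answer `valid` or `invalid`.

invalid

From the right, keep odd positions and double even positions (subtract 9 from any doubled value over 9):
  doubled (positions 2,4,...): 3 4 4 5 7 0 5 → sum 28
  kept (positions 1,3,...): 0 5 0 0 6 1 7 4 → sum 23
Total = 51.
51 mod 10 = 1, so the number is invalid.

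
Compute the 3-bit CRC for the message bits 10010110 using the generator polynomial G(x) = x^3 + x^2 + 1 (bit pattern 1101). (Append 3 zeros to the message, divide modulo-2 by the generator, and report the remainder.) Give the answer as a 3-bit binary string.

Append 3 zeros: 10010110000. Divide by 1101 (XOR where the leading bit is 1):
  pos 0: 1001 XOR 1101 = 0100
  pos 1: 1000 XOR 1101 = 0101
  pos 2: 1011 XOR 1101 = 0110
  pos 3: 1101 XOR 1101 = 0000
Remainder (last 3 bits) = 000. This is the CRC / FCS.

000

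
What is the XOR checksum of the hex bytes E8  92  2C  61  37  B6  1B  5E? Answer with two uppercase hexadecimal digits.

XOR the bytes together:
  start with 0xE8
  0xE8 ⊕ 0x92 = 0x7A
  0x7A ⊕ 0x2C = 0x56
  0x56 ⊕ 0x61 = 0x37
  0x37 ⊕ 0x37 = 0x00
  0x00 ⊕ 0xB6 = 0xB6
  0xB6 ⊕ 0x1B = 0xAD
  0xAD ⊕ 0x5E = 0xF3

F3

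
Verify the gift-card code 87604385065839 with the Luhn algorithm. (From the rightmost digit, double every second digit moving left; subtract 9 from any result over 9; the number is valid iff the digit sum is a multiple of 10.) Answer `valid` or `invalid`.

From the right, keep odd positions and double even positions (subtract 9 from any doubled value over 9):
  doubled (positions 2,4,...): 6 1 0 7 8 3 7 → sum 32
  kept (positions 1,3,...): 9 8 6 5 3 0 7 → sum 38
Total = 70.
70 mod 10 = 0, so the number is valid.

valid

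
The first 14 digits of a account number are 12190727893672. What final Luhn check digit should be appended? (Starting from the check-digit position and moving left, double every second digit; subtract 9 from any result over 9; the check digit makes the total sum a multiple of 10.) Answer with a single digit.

Partial digits right→left: 2 7 6 3 9 8 7 2 7 0 9 1 2 1
Double every second digit counting from the check-digit position (so the 1st, 3rd, 5th, ... of the partial from the right).
  doubled (with −9 where >9): 4 3 9 5 5 9 4 → sum 39
  kept as-is: 7 3 8 2 0 1 1 → sum 22
Total = 39 + 22 = 61.
Check digit = (10 − (61 mod 10)) mod 10 = 9.

9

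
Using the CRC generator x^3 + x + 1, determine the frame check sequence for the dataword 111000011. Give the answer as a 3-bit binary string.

100

Append 3 zeros: 111000011000. Divide by 1011 (XOR where the leading bit is 1):
  pos 0: 1110 XOR 1011 = 0101
  pos 1: 1010 XOR 1011 = 0001
  pos 4: 1001 XOR 1011 = 0010
  pos 6: 1010 XOR 1011 = 0001
Remainder (last 3 bits) = 100. This is the CRC / FCS.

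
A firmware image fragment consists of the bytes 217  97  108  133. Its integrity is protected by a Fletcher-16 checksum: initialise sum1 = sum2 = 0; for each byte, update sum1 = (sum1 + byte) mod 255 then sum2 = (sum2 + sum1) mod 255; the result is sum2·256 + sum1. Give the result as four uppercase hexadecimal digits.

E92D

Running sums (mod 255):
  after byte 0 (217): sum1=217, sum2=217
  after byte 1 (97): sum1=59, sum2=21
  after byte 2 (108): sum1=167, sum2=188
  after byte 3 (133): sum1=45, sum2=233
Checksum = sum2·256 + sum1 = 233·256 + 45 = 59693 = 0xE92D.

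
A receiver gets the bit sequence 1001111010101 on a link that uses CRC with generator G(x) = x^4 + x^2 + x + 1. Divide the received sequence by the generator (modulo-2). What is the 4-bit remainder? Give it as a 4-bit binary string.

0000

Modulo-2 division of 1001111010101 by 10111:
  pos 0: 10011 XOR 10111 = 00100
  pos 2: 10011 XOR 10111 = 00100
  pos 4: 10001 XOR 10111 = 00110
  pos 6: 11001 XOR 10111 = 01110
  pos 7: 11100 XOR 10111 = 01011
  pos 8: 10111 XOR 10111 = 00000
Remainder = 0000 (zero — the frame passes the CRC check).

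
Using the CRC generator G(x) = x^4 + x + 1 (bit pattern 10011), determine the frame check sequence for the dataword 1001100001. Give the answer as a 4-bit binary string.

Append 4 zeros: 10011000010000. Divide by 10011 (XOR where the leading bit is 1):
  pos 0: 10011 XOR 10011 = 00000
  pos 9: 10000 XOR 10011 = 00011
Remainder (last 4 bits) = 0011. This is the CRC / FCS.

0011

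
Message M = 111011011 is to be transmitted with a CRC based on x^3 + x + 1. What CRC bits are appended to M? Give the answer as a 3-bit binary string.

000

Append 3 zeros: 111011011000. Divide by 1011 (XOR where the leading bit is 1):
  pos 0: 1110 XOR 1011 = 0101
  pos 1: 1011 XOR 1011 = 0000
  pos 5: 1011 XOR 1011 = 0000
Remainder (last 3 bits) = 000. This is the CRC / FCS.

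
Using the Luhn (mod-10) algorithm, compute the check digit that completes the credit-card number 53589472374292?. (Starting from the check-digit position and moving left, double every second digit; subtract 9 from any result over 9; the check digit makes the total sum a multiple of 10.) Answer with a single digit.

Partial digits right→left: 2 9 2 4 7 3 2 7 4 9 8 5 3 5
Double every second digit counting from the check-digit position (so the 1st, 3rd, 5th, ... of the partial from the right).
  doubled (with −9 where >9): 4 4 5 4 8 7 6 → sum 38
  kept as-is: 9 4 3 7 9 5 5 → sum 42
Total = 38 + 42 = 80.
Check digit = (10 − (80 mod 10)) mod 10 = 0.

0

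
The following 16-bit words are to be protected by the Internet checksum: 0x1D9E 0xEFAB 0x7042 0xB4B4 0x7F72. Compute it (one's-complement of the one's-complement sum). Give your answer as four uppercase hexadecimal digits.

One's-complement addition (fold any carry out of bit 15 back into bit 0):
  0x1D9E + 0xEFAB = 0x10D49 → wrap carry → 0x0D4A
  0x0D4A + 0x7042 = 0x07D8C
  0x7D8C + 0xB4B4 = 0x13240 → wrap carry → 0x3241
  0x3241 + 0x7F72 = 0x0B1B3
One's-complement sum = 0xB1B3.
Checksum = ~0xB1B3 & 0xFFFF = 0x4E4C.

4E4C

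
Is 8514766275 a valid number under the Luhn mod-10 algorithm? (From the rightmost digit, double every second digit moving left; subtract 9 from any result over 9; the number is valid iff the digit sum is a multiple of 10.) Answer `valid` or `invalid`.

invalid

From the right, keep odd positions and double even positions (subtract 9 from any doubled value over 9):
  doubled (positions 2,4,...): 5 3 5 2 7 → sum 22
  kept (positions 1,3,...): 5 2 6 4 5 → sum 22
Total = 44.
44 mod 10 = 4, so the number is invalid.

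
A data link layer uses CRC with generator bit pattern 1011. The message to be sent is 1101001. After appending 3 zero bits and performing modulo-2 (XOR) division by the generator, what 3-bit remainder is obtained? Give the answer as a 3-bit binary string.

000

Append 3 zeros: 1101001000. Divide by 1011 (XOR where the leading bit is 1):
  pos 0: 1101 XOR 1011 = 0110
  pos 1: 1100 XOR 1011 = 0111
  pos 2: 1110 XOR 1011 = 0101
  pos 3: 1011 XOR 1011 = 0000
Remainder (last 3 bits) = 000. This is the CRC / FCS.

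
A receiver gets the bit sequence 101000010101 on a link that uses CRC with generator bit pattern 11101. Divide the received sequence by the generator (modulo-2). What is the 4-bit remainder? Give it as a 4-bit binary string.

0001

Modulo-2 division of 101000010101 by 11101:
  pos 0: 10100 XOR 11101 = 01001
  pos 1: 10010 XOR 11101 = 01111
  pos 2: 11110 XOR 11101 = 00011
  pos 5: 11101 XOR 11101 = 00000
Remainder = 0001 (nonzero — an error is detected).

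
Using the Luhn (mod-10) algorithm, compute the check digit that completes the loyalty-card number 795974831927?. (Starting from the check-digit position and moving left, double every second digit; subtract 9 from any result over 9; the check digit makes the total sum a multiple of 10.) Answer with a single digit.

Partial digits right→left: 7 2 9 1 3 8 4 7 9 5 9 7
Double every second digit counting from the check-digit position (so the 1st, 3rd, 5th, ... of the partial from the right).
  doubled (with −9 where >9): 5 9 6 8 9 9 → sum 46
  kept as-is: 2 1 8 7 5 7 → sum 30
Total = 46 + 30 = 76.
Check digit = (10 − (76 mod 10)) mod 10 = 4.

4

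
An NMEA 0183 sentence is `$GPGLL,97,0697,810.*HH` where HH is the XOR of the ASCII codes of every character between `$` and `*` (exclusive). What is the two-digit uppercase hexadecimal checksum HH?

XOR the ASCII codes of the payload characters:
  'G' = 0x47 → acc = 0x47
  'P' = 0x50 → acc = 0x17
  'G' = 0x47 → acc = 0x50
  'L' = 0x4C → acc = 0x1C
  'L' = 0x4C → acc = 0x50
  ',' = 0x2C → acc = 0x7C
  '9' = 0x39 → acc = 0x45
  '7' = 0x37 → acc = 0x72
  ',' = 0x2C → acc = 0x5E
  '0' = 0x30 → acc = 0x6E
  '6' = 0x36 → acc = 0x58
  '9' = 0x39 → acc = 0x61
  '7' = 0x37 → acc = 0x56
  ',' = 0x2C → acc = 0x7A
  '8' = 0x38 → acc = 0x42
  '1' = 0x31 → acc = 0x73
  '0' = 0x30 → acc = 0x43
  '.' = 0x2E → acc = 0x6D
Checksum = 0x6D.

6D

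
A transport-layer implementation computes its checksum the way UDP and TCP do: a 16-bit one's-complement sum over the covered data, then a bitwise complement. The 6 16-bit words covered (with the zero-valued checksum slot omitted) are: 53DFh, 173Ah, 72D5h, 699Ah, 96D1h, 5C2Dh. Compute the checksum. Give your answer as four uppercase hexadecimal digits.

C577

One's-complement addition (fold any carry out of bit 15 back into bit 0):
  0x53DF + 0x173A = 0x06B19
  0x6B19 + 0x72D5 = 0x0DDEE
  0xDDEE + 0x699A = 0x14788 → wrap carry → 0x4789
  0x4789 + 0x96D1 = 0x0DE5A
  0xDE5A + 0x5C2D = 0x13A87 → wrap carry → 0x3A88
One's-complement sum = 0x3A88.
Checksum = ~0x3A88 & 0xFFFF = 0xC577.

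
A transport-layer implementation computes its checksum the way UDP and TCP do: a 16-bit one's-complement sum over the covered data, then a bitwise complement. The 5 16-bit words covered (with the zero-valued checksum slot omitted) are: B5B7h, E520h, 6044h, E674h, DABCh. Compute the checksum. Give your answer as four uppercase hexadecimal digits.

43B1

One's-complement addition (fold any carry out of bit 15 back into bit 0):
  0xB5B7 + 0xE520 = 0x19AD7 → wrap carry → 0x9AD8
  0x9AD8 + 0x6044 = 0x0FB1C
  0xFB1C + 0xE674 = 0x1E190 → wrap carry → 0xE191
  0xE191 + 0xDABC = 0x1BC4D → wrap carry → 0xBC4E
One's-complement sum = 0xBC4E.
Checksum = ~0xBC4E & 0xFFFF = 0x43B1.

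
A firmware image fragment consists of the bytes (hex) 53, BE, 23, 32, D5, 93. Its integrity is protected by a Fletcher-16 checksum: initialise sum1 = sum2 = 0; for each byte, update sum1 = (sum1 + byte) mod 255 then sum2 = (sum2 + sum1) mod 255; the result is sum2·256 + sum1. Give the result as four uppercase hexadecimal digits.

10D0

Running sums (mod 255):
  after byte 0 (53): sum1=83, sum2=83
  after byte 1 (BE): sum1=18, sum2=101
  after byte 2 (23): sum1=53, sum2=154
  after byte 3 (32): sum1=103, sum2=2
  after byte 4 (D5): sum1=61, sum2=63
  after byte 5 (93): sum1=208, sum2=16
Checksum = sum2·256 + sum1 = 16·256 + 208 = 4304 = 0x10D0.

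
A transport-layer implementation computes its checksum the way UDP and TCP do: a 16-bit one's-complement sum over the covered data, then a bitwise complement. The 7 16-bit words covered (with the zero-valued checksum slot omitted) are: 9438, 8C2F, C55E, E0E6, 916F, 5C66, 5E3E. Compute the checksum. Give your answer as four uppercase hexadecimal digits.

One's-complement addition (fold any carry out of bit 15 back into bit 0):
  0x9438 + 0x8C2F = 0x12067 → wrap carry → 0x2068
  0x2068 + 0xC55E = 0x0E5C6
  0xE5C6 + 0xE0E6 = 0x1C6AC → wrap carry → 0xC6AD
  0xC6AD + 0x916F = 0x1581C → wrap carry → 0x581D
  0x581D + 0x5C66 = 0x0B483
  0xB483 + 0x5E3E = 0x112C1 → wrap carry → 0x12C2
One's-complement sum = 0x12C2.
Checksum = ~0x12C2 & 0xFFFF = 0xED3D.

ED3D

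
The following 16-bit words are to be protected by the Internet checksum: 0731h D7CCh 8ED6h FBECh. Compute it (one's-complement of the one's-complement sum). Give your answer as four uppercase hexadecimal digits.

One's-complement addition (fold any carry out of bit 15 back into bit 0):
  0x0731 + 0xD7CC = 0x0DEFD
  0xDEFD + 0x8ED6 = 0x16DD3 → wrap carry → 0x6DD4
  0x6DD4 + 0xFBEC = 0x169C0 → wrap carry → 0x69C1
One's-complement sum = 0x69C1.
Checksum = ~0x69C1 & 0xFFFF = 0x963E.

963E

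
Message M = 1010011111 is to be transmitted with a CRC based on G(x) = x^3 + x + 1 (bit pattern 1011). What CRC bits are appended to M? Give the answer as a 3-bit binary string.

010

Append 3 zeros: 1010011111000. Divide by 1011 (XOR where the leading bit is 1):
  pos 0: 1010 XOR 1011 = 0001
  pos 3: 1011 XOR 1011 = 0000
  pos 7: 1110 XOR 1011 = 0101
  pos 8: 1010 XOR 1011 = 0001
Remainder (last 3 bits) = 010. This is the CRC / FCS.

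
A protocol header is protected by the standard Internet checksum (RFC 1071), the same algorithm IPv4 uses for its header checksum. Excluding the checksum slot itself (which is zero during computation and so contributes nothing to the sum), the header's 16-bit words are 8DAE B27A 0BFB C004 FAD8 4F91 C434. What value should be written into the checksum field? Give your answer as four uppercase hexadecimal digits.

E537

One's-complement addition (fold any carry out of bit 15 back into bit 0):
  0x8DAE + 0xB27A = 0x14028 → wrap carry → 0x4029
  0x4029 + 0x0BFB = 0x04C24
  0x4C24 + 0xC004 = 0x10C28 → wrap carry → 0x0C29
  0x0C29 + 0xFAD8 = 0x10701 → wrap carry → 0x0702
  0x0702 + 0x4F91 = 0x05693
  0x5693 + 0xC434 = 0x11AC7 → wrap carry → 0x1AC8
One's-complement sum = 0x1AC8.
Checksum = ~0x1AC8 & 0xFFFF = 0xE537.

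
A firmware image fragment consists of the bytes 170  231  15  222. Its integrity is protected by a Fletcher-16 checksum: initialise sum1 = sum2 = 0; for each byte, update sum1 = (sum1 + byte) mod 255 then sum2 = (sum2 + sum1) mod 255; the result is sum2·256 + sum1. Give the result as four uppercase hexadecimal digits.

5F80

Running sums (mod 255):
  after byte 0 (170): sum1=170, sum2=170
  after byte 1 (231): sum1=146, sum2=61
  after byte 2 (15): sum1=161, sum2=222
  after byte 3 (222): sum1=128, sum2=95
Checksum = sum2·256 + sum1 = 95·256 + 128 = 24448 = 0x5F80.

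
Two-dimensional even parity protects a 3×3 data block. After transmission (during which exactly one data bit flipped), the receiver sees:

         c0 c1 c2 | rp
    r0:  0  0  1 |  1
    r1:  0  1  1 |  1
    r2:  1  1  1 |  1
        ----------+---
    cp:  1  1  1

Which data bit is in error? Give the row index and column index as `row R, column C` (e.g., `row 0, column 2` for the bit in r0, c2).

row 1, column 1

Recompute each row's even parity and compare to rp:
  r0: data parity 1, sent rp 1 → ok
  r1: data parity 0, sent rp 1 → mismatch
  r2: data parity 1, sent rp 1 → ok
Recompute each column's even parity and compare to cp:
  c0: data parity 1, sent cp 1 → ok
  c1: data parity 0, sent cp 1 → mismatch
  c2: data parity 1, sent cp 1 → ok
Exactly one row (r1) and one column (c1) fail → the flipped bit is at their intersection.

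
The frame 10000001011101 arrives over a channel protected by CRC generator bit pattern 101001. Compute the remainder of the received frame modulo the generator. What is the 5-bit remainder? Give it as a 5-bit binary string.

11010

Modulo-2 division of 10000001011101 by 101001:
  pos 0: 100000 XOR 101001 = 001001
  pos 2: 100101 XOR 101001 = 001100
  pos 4: 110001 XOR 101001 = 011000
  pos 5: 110001 XOR 101001 = 011000
  pos 6: 110001 XOR 101001 = 011000
  pos 7: 110000 XOR 101001 = 011001
  pos 8: 110011 XOR 101001 = 011010
Remainder = 11010 (nonzero — an error is detected).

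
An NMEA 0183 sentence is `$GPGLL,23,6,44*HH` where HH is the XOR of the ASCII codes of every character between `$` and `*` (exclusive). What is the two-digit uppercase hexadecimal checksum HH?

4B

XOR the ASCII codes of the payload characters:
  'G' = 0x47 → acc = 0x47
  'P' = 0x50 → acc = 0x17
  'G' = 0x47 → acc = 0x50
  'L' = 0x4C → acc = 0x1C
  'L' = 0x4C → acc = 0x50
  ',' = 0x2C → acc = 0x7C
  '2' = 0x32 → acc = 0x4E
  '3' = 0x33 → acc = 0x7D
  ',' = 0x2C → acc = 0x51
  '6' = 0x36 → acc = 0x67
  ',' = 0x2C → acc = 0x4B
  '4' = 0x34 → acc = 0x7F
  '4' = 0x34 → acc = 0x4B
Checksum = 0x4B.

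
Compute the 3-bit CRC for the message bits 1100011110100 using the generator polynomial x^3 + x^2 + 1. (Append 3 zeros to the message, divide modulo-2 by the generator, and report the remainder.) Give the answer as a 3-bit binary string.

Append 3 zeros: 1100011110100000. Divide by 1101 (XOR where the leading bit is 1):
  pos 0: 1100 XOR 1101 = 0001
  pos 3: 1011 XOR 1101 = 0110
  pos 4: 1101 XOR 1101 = 0000
  pos 8: 1010 XOR 1101 = 0111
  pos 9: 1110 XOR 1101 = 0011
  pos 11: 1100 XOR 1101 = 0001
Remainder (last 3 bits) = 010. This is the CRC / FCS.

010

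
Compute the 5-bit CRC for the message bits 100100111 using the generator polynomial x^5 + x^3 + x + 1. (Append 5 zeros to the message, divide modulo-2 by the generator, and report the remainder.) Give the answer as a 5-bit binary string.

10110

Append 5 zeros: 10010011100000. Divide by 101011 (XOR where the leading bit is 1):
  pos 0: 100100 XOR 101011 = 001111
  pos 2: 111111 XOR 101011 = 010100
  pos 3: 101001 XOR 101011 = 000010
  pos 7: 100000 XOR 101011 = 001011
Remainder (last 5 bits) = 10110. This is the CRC / FCS.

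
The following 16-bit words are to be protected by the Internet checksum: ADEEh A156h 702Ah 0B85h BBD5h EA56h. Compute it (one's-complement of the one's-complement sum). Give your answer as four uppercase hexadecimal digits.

8EDE

One's-complement addition (fold any carry out of bit 15 back into bit 0):
  0xADEE + 0xA156 = 0x14F44 → wrap carry → 0x4F45
  0x4F45 + 0x702A = 0x0BF6F
  0xBF6F + 0x0B85 = 0x0CAF4
  0xCAF4 + 0xBBD5 = 0x186C9 → wrap carry → 0x86CA
  0x86CA + 0xEA56 = 0x17120 → wrap carry → 0x7121
One's-complement sum = 0x7121.
Checksum = ~0x7121 & 0xFFFF = 0x8EDE.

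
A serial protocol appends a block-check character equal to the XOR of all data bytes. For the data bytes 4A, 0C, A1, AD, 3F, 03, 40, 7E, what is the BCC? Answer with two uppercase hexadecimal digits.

48

XOR the bytes together:
  start with 0x4A
  0x4A ⊕ 0x0C = 0x46
  0x46 ⊕ 0xA1 = 0xE7
  0xE7 ⊕ 0xAD = 0x4A
  0x4A ⊕ 0x3F = 0x75
  0x75 ⊕ 0x03 = 0x76
  0x76 ⊕ 0x40 = 0x36
  0x36 ⊕ 0x7E = 0x48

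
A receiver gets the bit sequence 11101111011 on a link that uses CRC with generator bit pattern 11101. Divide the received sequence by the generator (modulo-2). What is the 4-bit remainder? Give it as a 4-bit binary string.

0001

Modulo-2 division of 11101111011 by 11101:
  pos 0: 11101 XOR 11101 = 00000
  pos 5: 11101 XOR 11101 = 00000
Remainder = 0001 (nonzero — an error is detected).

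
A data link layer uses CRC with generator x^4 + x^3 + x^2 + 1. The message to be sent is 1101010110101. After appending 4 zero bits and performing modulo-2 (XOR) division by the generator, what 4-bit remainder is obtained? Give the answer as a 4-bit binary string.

0000

Append 4 zeros: 11010101101010000. Divide by 11101 (XOR where the leading bit is 1):
  pos 0: 11010 XOR 11101 = 00111
  pos 2: 11110 XOR 11101 = 00011
  pos 5: 11110 XOR 11101 = 00011
  pos 8: 11101 XOR 11101 = 00000
Remainder (last 4 bits) = 0000. This is the CRC / FCS.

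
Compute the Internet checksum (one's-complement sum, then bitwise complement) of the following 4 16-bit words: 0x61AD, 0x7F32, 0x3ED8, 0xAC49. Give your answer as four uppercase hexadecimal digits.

One's-complement addition (fold any carry out of bit 15 back into bit 0):
  0x61AD + 0x7F32 = 0x0E0DF
  0xE0DF + 0x3ED8 = 0x11FB7 → wrap carry → 0x1FB8
  0x1FB8 + 0xAC49 = 0x0CC01
One's-complement sum = 0xCC01.
Checksum = ~0xCC01 & 0xFFFF = 0x33FE.

33FE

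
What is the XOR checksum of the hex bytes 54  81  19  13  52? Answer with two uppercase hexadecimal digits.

XOR the bytes together:
  start with 0x54
  0x54 ⊕ 0x81 = 0xD5
  0xD5 ⊕ 0x19 = 0xCC
  0xCC ⊕ 0x13 = 0xDF
  0xDF ⊕ 0x52 = 0x8D

8D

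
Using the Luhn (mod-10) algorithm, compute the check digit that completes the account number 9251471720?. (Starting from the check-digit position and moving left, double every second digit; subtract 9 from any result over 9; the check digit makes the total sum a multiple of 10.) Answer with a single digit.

Partial digits right→left: 0 2 7 1 7 4 1 5 2 9
Double every second digit counting from the check-digit position (so the 1st, 3rd, 5th, ... of the partial from the right).
  doubled (with −9 where >9): 0 5 5 2 4 → sum 16
  kept as-is: 2 1 4 5 9 → sum 21
Total = 16 + 21 = 37.
Check digit = (10 − (37 mod 10)) mod 10 = 3.

3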